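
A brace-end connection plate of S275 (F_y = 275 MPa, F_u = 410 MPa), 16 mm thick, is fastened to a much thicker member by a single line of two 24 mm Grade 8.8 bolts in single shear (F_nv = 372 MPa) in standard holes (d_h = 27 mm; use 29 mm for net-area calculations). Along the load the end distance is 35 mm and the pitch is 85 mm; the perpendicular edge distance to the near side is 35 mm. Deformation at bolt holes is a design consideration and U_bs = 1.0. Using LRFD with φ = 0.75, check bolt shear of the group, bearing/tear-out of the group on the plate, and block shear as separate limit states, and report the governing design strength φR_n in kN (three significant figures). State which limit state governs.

Bolt shear: A_b = π·24²/4 = 452.4 mm²; R_n = 372 × 452.4 × 2 × 1 / 1000 = 336.6 kN → 0.75 × 336.6 = 252 kN.
Bearing: edge l_c = 21.5, r_n = 169.2 kN; interior l_c = 58, r_n = 377.9 kN; R_n = 169.2 + 1·377.9 = 547.1 kN → 410 kN.
Block shear: A_gv = 1920, A_nv = 1224, A_nt = 328 mm²; R_n = min(0.6F_uA_nv, 0.6F_yA_gv) + U_bs·F_u·A_nt = 435.6 kN → 327 kN.
Bolt shear governs: 252 kN.

252 kN (bolt shear governs)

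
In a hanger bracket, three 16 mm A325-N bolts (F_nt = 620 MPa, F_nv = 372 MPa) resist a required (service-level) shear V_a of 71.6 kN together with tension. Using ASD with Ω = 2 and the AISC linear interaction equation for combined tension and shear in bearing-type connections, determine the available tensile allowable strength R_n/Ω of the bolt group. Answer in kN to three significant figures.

A_b = π·16²/4 = 201.1 mm²; f_rv = 71.6 × 1000 / (3 × 201.1) = 118.7 MPa.
F'_nt = 1.3 F_nt − (Ω F_nt / F_nv) f_rv = 1.3·620 − (2·620/372)·118.7 = 410.3 MPa, capped at F_nt → F'_nt = 410.3 MPa.
R_n = F'_nt · A_b · n = 410.3 × 201.1 × 3 / 1000 = 247.5 kN.
Allowable strength R_n/Ω = 247.5 / 2 = 124 kN.

124 kN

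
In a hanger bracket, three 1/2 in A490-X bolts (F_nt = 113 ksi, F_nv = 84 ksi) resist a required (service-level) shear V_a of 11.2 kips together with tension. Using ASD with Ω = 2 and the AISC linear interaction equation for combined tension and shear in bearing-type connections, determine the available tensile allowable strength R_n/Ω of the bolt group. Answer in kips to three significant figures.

A_b = π·0.5²/4 = 0.1963 in²; f_rv = 11.2 / (3 × 0.1963) = 19.01 ksi.
F'_nt = 1.3 F_nt − (Ω F_nt / F_nv) f_rv = 1.3·113 − (2·113/84)·19.01 = 95.74 ksi, capped at F_nt → F'_nt = 95.74 ksi.
R_n = F'_nt · A_b · n = 95.74 × 0.1963 × 3 = 56.4 kips.
Allowable strength R_n/Ω = 56.4 / 2 = 28.2 kips.

28.2 kips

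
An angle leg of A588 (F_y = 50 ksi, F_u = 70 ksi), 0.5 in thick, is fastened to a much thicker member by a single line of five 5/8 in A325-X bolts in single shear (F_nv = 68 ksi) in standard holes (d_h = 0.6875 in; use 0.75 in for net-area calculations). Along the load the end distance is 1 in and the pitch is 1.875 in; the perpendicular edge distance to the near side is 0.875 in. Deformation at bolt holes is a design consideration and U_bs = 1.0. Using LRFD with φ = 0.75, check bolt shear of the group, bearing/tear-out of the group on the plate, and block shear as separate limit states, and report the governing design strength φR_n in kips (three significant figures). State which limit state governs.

78.2 kips (bolt shear governs)

Bolt shear: A_b = π·0.625²/4 = 0.3068 in²; R_n = 68 × 0.3068 × 5 × 1 = 104.3 kips → 0.75 × 104.3 = 78.2 kips.
Bearing: edge l_c = 0.6562, r_n = 27.56 kips; interior l_c = 1.188, r_n = 49.88 kips; R_n = 27.56 + 4·49.88 = 227.1 kips → 170 kips.
Block shear: A_gv = 4.25, A_nv = 2.562, A_nt = 0.25 in²; R_n = min(0.6F_uA_nv, 0.6F_yA_gv) + U_bs·F_u·A_nt = 125.1 kips → 93.8 kips.
Bolt shear governs: 78.2 kips.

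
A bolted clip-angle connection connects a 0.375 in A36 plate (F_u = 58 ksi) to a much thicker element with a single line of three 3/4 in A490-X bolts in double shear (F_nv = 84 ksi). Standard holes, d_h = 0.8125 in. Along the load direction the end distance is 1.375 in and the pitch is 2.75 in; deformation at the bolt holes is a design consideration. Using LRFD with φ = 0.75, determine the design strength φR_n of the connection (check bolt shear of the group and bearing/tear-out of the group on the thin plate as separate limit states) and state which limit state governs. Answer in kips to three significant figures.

Bolt shear: A_b = π·0.75²/4 = 0.4418 in²; R_n = 84 × 0.4418 × 3 × 2 = 222.7 kips → 0.75 × 222.7 = 167 kips.
Bearing (1.2 l_c t F_u ≤ 2.4 d t F_u): upper limit = 2.4·0.75·0.375·58 = 39.15 kips.
  Edge l_c = 1.375 − 0.8125/2 = 0.9688 → r_n = 25.28 kips; interior l_c = 2.75 − 0.8125 = 1.938 → r_n = 39.15 kips.
  R_n,bearing = 1·25.28 + 2·39.15 = 103.6 kips → 0.75 × 103.6 = 77.7 kips.
Bearing governs: 77.7 kips.

77.7 kips (bearing governs)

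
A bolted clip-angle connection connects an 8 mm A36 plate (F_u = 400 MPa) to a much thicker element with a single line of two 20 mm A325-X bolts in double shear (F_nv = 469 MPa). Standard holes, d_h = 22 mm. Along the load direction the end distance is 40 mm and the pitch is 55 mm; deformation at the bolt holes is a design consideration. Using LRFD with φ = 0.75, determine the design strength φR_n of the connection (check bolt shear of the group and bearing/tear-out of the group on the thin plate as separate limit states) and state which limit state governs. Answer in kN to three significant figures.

179 kN (bearing governs)

Bolt shear: A_b = π·20²/4 = 314.2 mm²; R_n = 469 × 314.2 × 2 × 2 / 1000 = 589.4 kN → 0.75 × 589.4 = 442 kN.
Bearing (1.2 l_c t F_u ≤ 2.4 d t F_u): upper limit = 2.4·20·8·400 / 1000 = 153.6 kN.
  Edge l_c = 40 − 22/2 = 29 → r_n = 111.4 kN; interior l_c = 55 − 22 = 33 → r_n = 126.7 kN.
  R_n,bearing = 1·111.4 + 1·126.7 = 238.1 kN → 0.75 × 238.1 = 179 kN.
Bearing governs: 179 kN.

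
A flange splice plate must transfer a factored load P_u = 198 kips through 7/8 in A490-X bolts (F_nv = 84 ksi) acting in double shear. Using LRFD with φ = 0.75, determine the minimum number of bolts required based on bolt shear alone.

A_b = π·0.875²/4 = 0.6013 in².
Per-bolt design strength φR_n = 0.75 × 84 × 0.6013 × 2 = 75.77 kips.
n ≥ 198 / 75.77 = 2.613 → use 3 bolts.

3 bolts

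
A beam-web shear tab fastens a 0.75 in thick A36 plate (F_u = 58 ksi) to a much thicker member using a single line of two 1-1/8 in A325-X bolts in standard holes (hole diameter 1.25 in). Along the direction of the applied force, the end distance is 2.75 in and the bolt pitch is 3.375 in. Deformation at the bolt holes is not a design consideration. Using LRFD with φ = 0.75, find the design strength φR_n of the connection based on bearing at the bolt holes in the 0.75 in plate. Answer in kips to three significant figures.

208 kips

Per bolt r_n = 1.5 l_c t F_u ≤ 3.0 d t F_u; upper limit = 3.0 × 1.125 × 0.75 × 58 = 146.8 kips.
Edge bolt: l_c = 2.75 − 1.25/2 = 2.125 in → 1.5 × 2.125 × 0.75 × 58 = 138.7 → r_n = 138.7 kips.
Interior bolts: l_c = 3.375 − 1.25 = 2.125 in → 1.5 × 2.125 × 0.75 × 58 = 138.7 → r_n = 138.7 kips.
R_n = 1 × 138.7 + 1 × 138.7 = 277.3 kips.
Design strength φR_n = 0.75 × 277.3 = 208 kips.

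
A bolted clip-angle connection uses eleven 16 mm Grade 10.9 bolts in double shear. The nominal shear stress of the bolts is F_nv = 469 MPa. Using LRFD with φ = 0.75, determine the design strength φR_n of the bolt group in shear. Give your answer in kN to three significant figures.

A_b = π × 16² / 4 = 201.1 mm².
R_n = F_nv · A_b · n · n_s = 469 × 201.1 × 11 × 2 / 1000 = 2075 kN.
Design strength φR_n = 0.75 × 2075 = 1560 kN.

1560 kN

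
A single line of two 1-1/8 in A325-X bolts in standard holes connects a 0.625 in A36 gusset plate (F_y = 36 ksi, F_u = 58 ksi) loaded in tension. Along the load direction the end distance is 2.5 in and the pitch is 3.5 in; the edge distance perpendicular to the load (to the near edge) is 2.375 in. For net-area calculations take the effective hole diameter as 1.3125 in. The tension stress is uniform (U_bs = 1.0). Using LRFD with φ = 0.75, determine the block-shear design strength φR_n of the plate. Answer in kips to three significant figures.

Shear plane L_v = 2.5 + 1·3.5 = 6 in; A_gv = 6 × 0.625 = 3.75 in².
A_nv = (6 − 1.5·1.3125) × 0.625 = 2.52 in².
A_nt = (2.375 − 0.5·1.3125) × 0.625 = 1.074 in².
0.6 F_u A_nv = 87.68 kips; 0.6 F_y A_gv = 81 kips → shear yielding governs the shear term.
R_n = 81 + 1.0 × 58 × 1.074 = 143.3 kips.
Design strength φR_n = 0.75 × 143.3 = 107 kips.

107 kips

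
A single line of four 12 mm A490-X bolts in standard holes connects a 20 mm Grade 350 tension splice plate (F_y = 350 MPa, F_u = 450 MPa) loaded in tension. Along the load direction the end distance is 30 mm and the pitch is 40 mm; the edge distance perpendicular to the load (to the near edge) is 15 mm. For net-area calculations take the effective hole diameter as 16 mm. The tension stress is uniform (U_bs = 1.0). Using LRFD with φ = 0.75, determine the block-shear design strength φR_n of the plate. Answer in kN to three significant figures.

428 kN

Shear plane L_v = 30 + 3·40 = 150 mm; A_gv = 150 × 20 = 3000 mm².
A_nv = (150 − 3.5·16) × 20 = 1880 mm².
A_nt = (15 − 0.5·16) × 20 = 140 mm².
0.6 F_u A_nv = 507.6 kN; 0.6 F_y A_gv = 630 kN → shear rupture governs the shear term.
R_n = 507.6 + 1.0 × 450 × 140 / 1000 = 570.6 kN.
Design strength φR_n = 0.75 × 570.6 = 428 kN.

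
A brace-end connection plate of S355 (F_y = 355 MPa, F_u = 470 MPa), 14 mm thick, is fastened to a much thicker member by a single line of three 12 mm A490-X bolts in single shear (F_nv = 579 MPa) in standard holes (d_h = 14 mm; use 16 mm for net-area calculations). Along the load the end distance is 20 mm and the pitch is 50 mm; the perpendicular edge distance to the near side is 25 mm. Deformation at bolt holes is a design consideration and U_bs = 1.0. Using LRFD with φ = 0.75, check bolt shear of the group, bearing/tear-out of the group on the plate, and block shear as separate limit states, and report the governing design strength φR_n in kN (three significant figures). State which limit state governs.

147 kN (bolt shear governs)

Bolt shear: A_b = π·12²/4 = 113.1 mm²; R_n = 579 × 113.1 × 3 × 1 / 1000 = 196.5 kN → 0.75 × 196.5 = 147 kN.
Bearing: edge l_c = 13, r_n = 102.6 kN; interior l_c = 36, r_n = 189.5 kN; R_n = 102.6 + 2·189.5 = 481.7 kN → 361 kN.
Block shear: A_gv = 1680, A_nv = 1120, A_nt = 238 mm²; R_n = min(0.6F_uA_nv, 0.6F_yA_gv) + U_bs·F_u·A_nt = 427.7 kN → 321 kN.
Bolt shear governs: 147 kN.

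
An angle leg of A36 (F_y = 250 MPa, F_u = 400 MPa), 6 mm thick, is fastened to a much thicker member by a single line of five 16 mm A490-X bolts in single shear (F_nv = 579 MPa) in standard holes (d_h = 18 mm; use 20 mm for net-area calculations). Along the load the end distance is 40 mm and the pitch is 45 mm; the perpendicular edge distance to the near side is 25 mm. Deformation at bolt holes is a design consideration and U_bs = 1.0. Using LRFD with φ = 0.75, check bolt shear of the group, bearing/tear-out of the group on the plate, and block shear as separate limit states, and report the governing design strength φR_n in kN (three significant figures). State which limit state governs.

167 kN (block shear governs)

Bolt shear: A_b = π·16²/4 = 201.1 mm²; R_n = 579 × 201.1 × 5 × 1 / 1000 = 582.1 kN → 0.75 × 582.1 = 437 kN.
Bearing: edge l_c = 31, r_n = 89.28 kN; interior l_c = 27, r_n = 77.76 kN; R_n = 89.28 + 4·77.76 = 400.3 kN → 300 kN.
Block shear: A_gv = 1320, A_nv = 780, A_nt = 90 mm²; R_n = min(0.6F_uA_nv, 0.6F_yA_gv) + U_bs·F_u·A_nt = 223.2 kN → 167 kN.
Block shear governs: 167 kN.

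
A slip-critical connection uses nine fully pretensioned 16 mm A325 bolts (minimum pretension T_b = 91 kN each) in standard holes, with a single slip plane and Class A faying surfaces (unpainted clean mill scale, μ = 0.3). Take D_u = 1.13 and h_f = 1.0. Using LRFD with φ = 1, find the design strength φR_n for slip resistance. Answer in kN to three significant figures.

R_n = μ · D_u · h_f · T_b · n_s · n_b = 0.3 × 1.13 × 1.0 × 91 × 1 × 9 = 277.6 kN.
Design strength φR_n = 1 × 277.6 = 278 kN.

278 kN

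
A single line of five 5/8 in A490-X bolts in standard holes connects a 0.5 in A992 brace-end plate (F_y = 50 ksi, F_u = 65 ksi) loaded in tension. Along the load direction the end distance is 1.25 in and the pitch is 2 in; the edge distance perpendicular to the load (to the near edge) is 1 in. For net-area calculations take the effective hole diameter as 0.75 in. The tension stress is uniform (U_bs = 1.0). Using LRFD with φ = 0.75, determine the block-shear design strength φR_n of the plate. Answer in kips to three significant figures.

101 kips

Shear plane L_v = 1.25 + 4·2 = 9.25 in; A_gv = 9.25 × 0.5 = 4.625 in².
A_nv = (9.25 − 4.5·0.75) × 0.5 = 2.938 in².
A_nt = (1 − 0.5·0.75) × 0.5 = 0.3125 in².
0.6 F_u A_nv = 114.6 kips; 0.6 F_y A_gv = 138.8 kips → shear rupture governs the shear term.
R_n = 114.6 + 1.0 × 65 × 0.3125 = 134.9 kips.
Design strength φR_n = 0.75 × 134.9 = 101 kips.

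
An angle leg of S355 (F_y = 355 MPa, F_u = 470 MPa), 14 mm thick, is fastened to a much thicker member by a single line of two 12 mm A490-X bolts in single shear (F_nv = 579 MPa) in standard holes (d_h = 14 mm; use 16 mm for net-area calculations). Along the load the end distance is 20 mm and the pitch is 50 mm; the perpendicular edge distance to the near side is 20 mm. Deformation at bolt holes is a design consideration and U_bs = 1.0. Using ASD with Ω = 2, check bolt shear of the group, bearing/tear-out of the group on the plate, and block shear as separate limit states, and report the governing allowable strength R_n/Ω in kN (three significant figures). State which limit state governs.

65.5 kN (bolt shear governs)

Bolt shear: A_b = π·12²/4 = 113.1 mm²; R_n = 579 × 113.1 × 2 × 1 / 1000 = 131 kN → 131 / 2 = 65.5 kN.
Bearing: edge l_c = 13, r_n = 102.6 kN; interior l_c = 36, r_n = 189.5 kN; R_n = 102.6 + 1·189.5 = 292.2 kN → 146 kN.
Block shear: A_gv = 980, A_nv = 644, A_nt = 168 mm²; R_n = min(0.6F_uA_nv, 0.6F_yA_gv) + U_bs·F_u·A_nt = 260.6 kN → 130 kN.
Bolt shear governs: 65.5 kN.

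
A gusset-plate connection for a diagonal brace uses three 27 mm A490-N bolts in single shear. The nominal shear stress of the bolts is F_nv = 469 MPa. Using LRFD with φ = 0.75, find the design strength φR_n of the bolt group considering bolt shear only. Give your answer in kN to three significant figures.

A_b = π × 27² / 4 = 572.6 mm².
R_n = F_nv · A_b · n · n_s = 469 × 572.6 × 3 × 1 / 1000 = 805.6 kN.
Design strength φR_n = 0.75 × 805.6 = 604 kN.

604 kN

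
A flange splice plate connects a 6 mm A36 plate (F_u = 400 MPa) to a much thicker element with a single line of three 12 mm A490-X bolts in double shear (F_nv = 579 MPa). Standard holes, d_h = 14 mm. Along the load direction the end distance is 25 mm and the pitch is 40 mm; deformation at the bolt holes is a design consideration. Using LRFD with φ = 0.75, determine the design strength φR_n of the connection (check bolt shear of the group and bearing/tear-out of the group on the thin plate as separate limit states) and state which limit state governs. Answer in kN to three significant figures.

Bolt shear: A_b = π·12²/4 = 113.1 mm²; R_n = 579 × 113.1 × 3 × 2 / 1000 = 392.9 kN → 0.75 × 392.9 = 295 kN.
Bearing (1.2 l_c t F_u ≤ 2.4 d t F_u): upper limit = 2.4·12·6·400 / 1000 = 69.12 kN.
  Edge l_c = 25 − 14/2 = 18 → r_n = 51.84 kN; interior l_c = 40 − 14 = 26 → r_n = 69.12 kN.
  R_n,bearing = 1·51.84 + 2·69.12 = 190.1 kN → 0.75 × 190.1 = 143 kN.
Bearing governs: 143 kN.

143 kN (bearing governs)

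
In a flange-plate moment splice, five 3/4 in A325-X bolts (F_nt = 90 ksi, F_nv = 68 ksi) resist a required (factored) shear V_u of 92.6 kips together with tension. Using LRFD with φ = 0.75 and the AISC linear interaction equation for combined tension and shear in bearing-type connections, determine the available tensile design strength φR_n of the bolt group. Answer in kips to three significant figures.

A_b = π·0.75²/4 = 0.4418 in²; f_rv = 92.6 / (5 × 0.4418) = 41.92 ksi.
F'_nt = 1.3 F_nt − (F_nt / φF_nv) f_rv = 1.3·90 − (90/(0.75·68))·41.92 = 43.02 ksi, capped at F_nt → F'_nt = 43.02 ksi.
R_n = F'_nt · A_b · n = 43.02 × 0.4418 × 5 = 95.03 kips.
Design strength φR_n = 0.75 × 95.03 = 71.3 kips.

71.3 kips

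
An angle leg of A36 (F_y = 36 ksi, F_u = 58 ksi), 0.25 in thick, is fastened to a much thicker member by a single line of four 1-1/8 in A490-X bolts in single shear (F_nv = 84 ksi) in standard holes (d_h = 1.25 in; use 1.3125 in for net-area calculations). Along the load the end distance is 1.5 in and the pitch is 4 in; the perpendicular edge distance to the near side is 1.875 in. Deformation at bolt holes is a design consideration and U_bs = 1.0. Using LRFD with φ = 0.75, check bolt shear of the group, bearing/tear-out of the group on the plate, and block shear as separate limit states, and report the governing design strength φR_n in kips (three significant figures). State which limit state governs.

Bolt shear: A_b = π·1.125²/4 = 0.994 in²; R_n = 84 × 0.994 × 4 × 1 = 334 kips → 0.75 × 334 = 250 kips.
Bearing: edge l_c = 0.875, r_n = 15.23 kips; interior l_c = 2.75, r_n = 39.15 kips; R_n = 15.23 + 3·39.15 = 132.7 kips → 99.5 kips.
Block shear: A_gv = 3.375, A_nv = 2.227, A_nt = 0.3047 in²; R_n = min(0.6F_uA_nv, 0.6F_yA_gv) + U_bs·F_u·A_nt = 90.57 kips → 67.9 kips.
Block shear governs: 67.9 kips.

67.9 kips (block shear governs)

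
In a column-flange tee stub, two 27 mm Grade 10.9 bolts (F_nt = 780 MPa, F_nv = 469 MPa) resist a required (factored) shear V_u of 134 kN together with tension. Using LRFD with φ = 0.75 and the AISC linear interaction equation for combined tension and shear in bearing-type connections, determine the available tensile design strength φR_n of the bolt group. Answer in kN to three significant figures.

A_b = π·27²/4 = 572.6 mm²; f_rv = 134 × 1000 / (2 × 572.6) = 117 MPa.
F'_nt = 1.3 F_nt − (F_nt / φF_nv) f_rv = 1.3·780 − (780/(0.75·469))·117 = 754.5 MPa, capped at F_nt → F'_nt = 754.5 MPa.
R_n = F'_nt · A_b · n = 754.5 × 572.6 × 2 / 1000 = 864 kN.
Design strength φR_n = 0.75 × 864 = 648 kN.

648 kN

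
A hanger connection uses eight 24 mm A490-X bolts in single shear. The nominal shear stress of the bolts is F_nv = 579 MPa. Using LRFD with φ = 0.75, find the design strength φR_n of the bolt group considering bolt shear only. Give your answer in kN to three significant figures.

1570 kN

A_b = π × 24² / 4 = 452.4 mm².
R_n = F_nv · A_b · n · n_s = 579 × 452.4 × 8 × 1 / 1000 = 2095 kN.
Design strength φR_n = 0.75 × 2095 = 1570 kN.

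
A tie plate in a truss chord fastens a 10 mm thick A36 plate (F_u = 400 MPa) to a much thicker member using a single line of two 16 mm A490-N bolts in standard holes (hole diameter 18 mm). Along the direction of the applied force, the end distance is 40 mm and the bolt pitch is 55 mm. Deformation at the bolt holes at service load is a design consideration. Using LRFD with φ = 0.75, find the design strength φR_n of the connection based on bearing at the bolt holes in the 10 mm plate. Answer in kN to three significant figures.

227 kN

Per bolt r_n = 1.2 l_c t F_u ≤ 2.4 d t F_u; upper limit = 2.4 × 16 × 10 × 400 / 1000 = 153.6 kN.
Edge bolt: l_c = 40 − 18/2 = 31 mm → 1.2 × 31 × 10 × 400 / 1000 = 148.8 → r_n = 148.8 kN.
Interior bolts: l_c = 55 − 18 = 37 mm → 1.2 × 37 × 10 × 400 / 1000 = 177.6 → r_n = 153.6 kN.
R_n = 1 × 148.8 + 1 × 153.6 = 302.4 kN.
Design strength φR_n = 0.75 × 302.4 = 227 kN.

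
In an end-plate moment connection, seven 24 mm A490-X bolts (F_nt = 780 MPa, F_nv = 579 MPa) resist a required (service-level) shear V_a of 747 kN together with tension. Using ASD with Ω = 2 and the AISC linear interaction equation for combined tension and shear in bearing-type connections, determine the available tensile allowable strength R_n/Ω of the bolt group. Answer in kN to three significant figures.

599 kN

A_b = π·24²/4 = 452.4 mm²; f_rv = 747 × 1000 / (7 × 452.4) = 235.9 MPa.
F'_nt = 1.3 F_nt − (Ω F_nt / F_nv) f_rv = 1.3·780 − (2·780/579)·235.9 = 378.4 MPa, capped at F_nt → F'_nt = 378.4 MPa.
R_n = F'_nt · A_b · n = 378.4 × 452.4 × 7 / 1000 = 1198 kN.
Allowable strength R_n/Ω = 1198 / 2 = 599 kN.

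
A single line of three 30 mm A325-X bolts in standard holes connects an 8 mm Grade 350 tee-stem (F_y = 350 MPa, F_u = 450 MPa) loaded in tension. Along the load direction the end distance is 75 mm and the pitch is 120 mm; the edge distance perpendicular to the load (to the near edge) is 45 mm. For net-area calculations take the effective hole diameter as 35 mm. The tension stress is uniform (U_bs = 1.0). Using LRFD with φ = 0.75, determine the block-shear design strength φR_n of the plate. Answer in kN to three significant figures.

Shear plane L_v = 75 + 2·120 = 315 mm; A_gv = 315 × 8 = 2520 mm².
A_nv = (315 − 2.5·35) × 8 = 1820 mm².
A_nt = (45 − 0.5·35) × 8 = 220 mm².
0.6 F_u A_nv = 491.4 kN; 0.6 F_y A_gv = 529.2 kN → shear rupture governs the shear term.
R_n = 491.4 + 1.0 × 450 × 220 / 1000 = 590.4 kN.
Design strength φR_n = 0.75 × 590.4 = 443 kN.

443 kN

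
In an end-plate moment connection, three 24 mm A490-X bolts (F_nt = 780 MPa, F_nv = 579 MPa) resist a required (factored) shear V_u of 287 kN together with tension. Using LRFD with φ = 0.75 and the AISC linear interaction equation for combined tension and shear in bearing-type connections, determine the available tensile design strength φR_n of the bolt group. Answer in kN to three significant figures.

645 kN

A_b = π·24²/4 = 452.4 mm²; f_rv = 287 × 1000 / (3 × 452.4) = 211.5 MPa.
F'_nt = 1.3 F_nt − (F_nt / φF_nv) f_rv = 1.3·780 − (780/(0.75·579))·211.5 = 634.2 MPa, capped at F_nt → F'_nt = 634.2 MPa.
R_n = F'_nt · A_b · n = 634.2 × 452.4 × 3 / 1000 = 860.7 kN.
Design strength φR_n = 0.75 × 860.7 = 645 kN.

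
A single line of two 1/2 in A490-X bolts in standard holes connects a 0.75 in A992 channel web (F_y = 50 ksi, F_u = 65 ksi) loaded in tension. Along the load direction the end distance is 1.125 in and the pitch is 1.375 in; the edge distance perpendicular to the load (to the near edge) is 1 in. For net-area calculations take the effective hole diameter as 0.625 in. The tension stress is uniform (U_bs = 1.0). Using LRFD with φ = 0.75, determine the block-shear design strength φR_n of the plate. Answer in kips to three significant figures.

59.4 kips

Shear plane L_v = 1.125 + 1·1.375 = 2.5 in; A_gv = 2.5 × 0.75 = 1.875 in².
A_nv = (2.5 − 1.5·0.625) × 0.75 = 1.172 in².
A_nt = (1 − 0.5·0.625) × 0.75 = 0.5156 in².
0.6 F_u A_nv = 45.7 kips; 0.6 F_y A_gv = 56.25 kips → shear rupture governs the shear term.
R_n = 45.7 + 1.0 × 65 × 0.5156 = 79.22 kips.
Design strength φR_n = 0.75 × 79.22 = 59.4 kips.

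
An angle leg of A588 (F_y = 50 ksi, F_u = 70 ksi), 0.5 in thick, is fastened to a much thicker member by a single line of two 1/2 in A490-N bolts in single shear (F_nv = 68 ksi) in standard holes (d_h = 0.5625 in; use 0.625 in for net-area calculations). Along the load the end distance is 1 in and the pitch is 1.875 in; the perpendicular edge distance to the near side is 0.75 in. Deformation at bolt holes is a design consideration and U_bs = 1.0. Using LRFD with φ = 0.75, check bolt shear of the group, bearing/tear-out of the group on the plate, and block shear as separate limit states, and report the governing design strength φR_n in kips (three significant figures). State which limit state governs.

Bolt shear: A_b = π·0.5²/4 = 0.1963 in²; R_n = 68 × 0.1963 × 2 × 1 = 26.7 kips → 0.75 × 26.7 = 20 kips.
Bearing: edge l_c = 0.7188, r_n = 30.19 kips; interior l_c = 1.312, r_n = 42 kips; R_n = 30.19 + 1·42 = 72.19 kips → 54.1 kips.
Block shear: A_gv = 1.438, A_nv = 0.9688, A_nt = 0.2188 in²; R_n = min(0.6F_uA_nv, 0.6F_yA_gv) + U_bs·F_u·A_nt = 56 kips → 42 kips.
Bolt shear governs: 20 kips.

20 kips (bolt shear governs)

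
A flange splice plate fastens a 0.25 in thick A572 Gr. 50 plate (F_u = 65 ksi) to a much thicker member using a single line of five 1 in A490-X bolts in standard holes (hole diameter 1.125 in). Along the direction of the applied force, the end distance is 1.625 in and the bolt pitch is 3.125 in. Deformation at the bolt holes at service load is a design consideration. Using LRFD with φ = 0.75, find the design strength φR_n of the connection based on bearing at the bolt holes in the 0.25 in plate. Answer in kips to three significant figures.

Per bolt r_n = 1.2 l_c t F_u ≤ 2.4 d t F_u; upper limit = 2.4 × 1 × 0.25 × 65 = 39 kips.
Edge bolt: l_c = 1.625 − 1.125/2 = 1.062 in → 1.2 × 1.062 × 0.25 × 65 = 20.72 → r_n = 20.72 kips.
Interior bolts: l_c = 3.125 − 1.125 = 2 in → 1.2 × 2 × 0.25 × 65 = 39 → r_n = 39 kips.
R_n = 1 × 20.72 + 4 × 39 = 176.7 kips.
Design strength φR_n = 0.75 × 176.7 = 133 kips.

133 kips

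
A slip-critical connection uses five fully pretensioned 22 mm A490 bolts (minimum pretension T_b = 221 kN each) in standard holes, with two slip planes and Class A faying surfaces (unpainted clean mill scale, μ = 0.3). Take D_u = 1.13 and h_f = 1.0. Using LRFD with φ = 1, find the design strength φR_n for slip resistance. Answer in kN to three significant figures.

749 kN

R_n = μ · D_u · h_f · T_b · n_s · n_b = 0.3 × 1.13 × 1.0 × 221 × 2 × 5 = 749.2 kN.
Design strength φR_n = 1 × 749.2 = 749 kN.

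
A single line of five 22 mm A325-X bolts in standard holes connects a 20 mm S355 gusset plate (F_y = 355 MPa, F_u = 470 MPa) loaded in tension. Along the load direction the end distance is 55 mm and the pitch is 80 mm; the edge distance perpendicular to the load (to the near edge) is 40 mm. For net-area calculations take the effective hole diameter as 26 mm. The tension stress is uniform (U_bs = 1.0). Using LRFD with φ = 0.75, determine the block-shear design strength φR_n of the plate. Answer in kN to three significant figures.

Shear plane L_v = 55 + 4·80 = 375 mm; A_gv = 375 × 20 = 7500 mm².
A_nv = (375 − 4.5·26) × 20 = 5160 mm².
A_nt = (40 − 0.5·26) × 20 = 540 mm².
0.6 F_u A_nv = 1455 kN; 0.6 F_y A_gv = 1598 kN → shear rupture governs the shear term.
R_n = 1455 + 1.0 × 470 × 540 / 1000 = 1709 kN.
Design strength φR_n = 0.75 × 1709 = 1280 kN.

1280 kN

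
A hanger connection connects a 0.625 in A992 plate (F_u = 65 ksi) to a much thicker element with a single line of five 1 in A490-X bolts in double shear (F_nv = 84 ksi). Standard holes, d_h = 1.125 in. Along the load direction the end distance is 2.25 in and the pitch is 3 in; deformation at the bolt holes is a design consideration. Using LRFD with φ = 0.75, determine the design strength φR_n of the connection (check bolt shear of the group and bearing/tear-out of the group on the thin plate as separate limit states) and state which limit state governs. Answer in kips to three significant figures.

336 kips (bearing governs)

Bolt shear: A_b = π·1²/4 = 0.7854 in²; R_n = 84 × 0.7854 × 5 × 2 = 659.7 kips → 0.75 × 659.7 = 495 kips.
Bearing (1.2 l_c t F_u ≤ 2.4 d t F_u): upper limit = 2.4·1·0.625·65 = 97.5 kips.
  Edge l_c = 2.25 − 1.125/2 = 1.688 → r_n = 82.27 kips; interior l_c = 3 − 1.125 = 1.875 → r_n = 91.41 kips.
  R_n,bearing = 1·82.27 + 4·91.41 = 447.9 kips → 0.75 × 447.9 = 336 kips.
Bearing governs: 336 kips.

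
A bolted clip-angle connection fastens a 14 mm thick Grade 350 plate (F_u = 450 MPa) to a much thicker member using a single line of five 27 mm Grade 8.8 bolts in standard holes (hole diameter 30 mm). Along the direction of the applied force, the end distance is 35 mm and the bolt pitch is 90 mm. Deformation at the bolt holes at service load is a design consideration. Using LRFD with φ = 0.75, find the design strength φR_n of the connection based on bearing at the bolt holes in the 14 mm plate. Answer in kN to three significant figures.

1340 kN

Per bolt r_n = 1.2 l_c t F_u ≤ 2.4 d t F_u; upper limit = 2.4 × 27 × 14 × 450 / 1000 = 408.2 kN.
Edge bolt: l_c = 35 − 30/2 = 20 mm → 1.2 × 20 × 14 × 450 / 1000 = 151.2 → r_n = 151.2 kN.
Interior bolts: l_c = 90 − 30 = 60 mm → 1.2 × 60 × 14 × 450 / 1000 = 453.6 → r_n = 408.2 kN.
R_n = 1 × 151.2 + 4 × 408.2 = 1784 kN.
Design strength φR_n = 0.75 × 1784 = 1340 kN.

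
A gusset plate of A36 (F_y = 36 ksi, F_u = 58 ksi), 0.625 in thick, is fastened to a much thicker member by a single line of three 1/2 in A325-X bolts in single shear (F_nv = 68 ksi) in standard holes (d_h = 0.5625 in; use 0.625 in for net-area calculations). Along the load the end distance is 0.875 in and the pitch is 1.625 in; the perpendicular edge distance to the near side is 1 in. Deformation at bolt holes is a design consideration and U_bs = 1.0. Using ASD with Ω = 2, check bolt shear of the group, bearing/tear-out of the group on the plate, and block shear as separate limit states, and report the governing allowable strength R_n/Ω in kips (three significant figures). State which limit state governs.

20 kips (bolt shear governs)

Bolt shear: A_b = π·0.5²/4 = 0.1963 in²; R_n = 68 × 0.1963 × 3 × 1 = 40.06 kips → 40.06 / 2 = 20 kips.
Bearing: edge l_c = 0.5938, r_n = 25.83 kips; interior l_c = 1.062, r_n = 43.5 kips; R_n = 25.83 + 2·43.5 = 112.8 kips → 56.4 kips.
Block shear: A_gv = 2.578, A_nv = 1.602, A_nt = 0.4297 in²; R_n = min(0.6F_uA_nv, 0.6F_yA_gv) + U_bs·F_u·A_nt = 80.61 kips → 40.3 kips.
Bolt shear governs: 20 kips.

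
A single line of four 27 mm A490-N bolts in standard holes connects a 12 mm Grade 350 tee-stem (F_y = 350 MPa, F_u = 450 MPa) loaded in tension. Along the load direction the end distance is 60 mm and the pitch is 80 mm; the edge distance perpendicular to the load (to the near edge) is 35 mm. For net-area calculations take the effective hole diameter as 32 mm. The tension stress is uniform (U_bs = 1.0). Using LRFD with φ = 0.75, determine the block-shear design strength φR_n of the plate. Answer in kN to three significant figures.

Shear plane L_v = 60 + 3·80 = 300 mm; A_gv = 300 × 12 = 3600 mm².
A_nv = (300 − 3.5·32) × 12 = 2256 mm².
A_nt = (35 − 0.5·32) × 12 = 228 mm².
0.6 F_u A_nv = 609.1 kN; 0.6 F_y A_gv = 756 kN → shear rupture governs the shear term.
R_n = 609.1 + 1.0 × 450 × 228 / 1000 = 711.7 kN.
Design strength φR_n = 0.75 × 711.7 = 534 kN.

534 kN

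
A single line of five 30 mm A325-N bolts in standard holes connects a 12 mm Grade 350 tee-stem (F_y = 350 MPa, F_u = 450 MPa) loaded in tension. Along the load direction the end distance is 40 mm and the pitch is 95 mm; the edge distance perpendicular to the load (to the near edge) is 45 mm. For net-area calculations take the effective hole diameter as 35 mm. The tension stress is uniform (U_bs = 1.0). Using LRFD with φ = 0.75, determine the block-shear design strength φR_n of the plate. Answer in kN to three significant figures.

749 kN

Shear plane L_v = 40 + 4·95 = 420 mm; A_gv = 420 × 12 = 5040 mm².
A_nv = (420 − 4.5·35) × 12 = 3150 mm².
A_nt = (45 − 0.5·35) × 12 = 330 mm².
0.6 F_u A_nv = 850.5 kN; 0.6 F_y A_gv = 1058 kN → shear rupture governs the shear term.
R_n = 850.5 + 1.0 × 450 × 330 / 1000 = 999 kN.
Design strength φR_n = 0.75 × 999 = 749 kN.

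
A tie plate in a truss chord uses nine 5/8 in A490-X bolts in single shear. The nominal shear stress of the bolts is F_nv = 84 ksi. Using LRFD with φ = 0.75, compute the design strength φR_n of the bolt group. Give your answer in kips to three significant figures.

A_b = π × 0.625² / 4 = 0.3068 in².
R_n = F_nv · A_b · n · n_s = 84 × 0.3068 × 9 × 1 = 231.9 kips.
Design strength φR_n = 0.75 × 231.9 = 174 kips.

174 kips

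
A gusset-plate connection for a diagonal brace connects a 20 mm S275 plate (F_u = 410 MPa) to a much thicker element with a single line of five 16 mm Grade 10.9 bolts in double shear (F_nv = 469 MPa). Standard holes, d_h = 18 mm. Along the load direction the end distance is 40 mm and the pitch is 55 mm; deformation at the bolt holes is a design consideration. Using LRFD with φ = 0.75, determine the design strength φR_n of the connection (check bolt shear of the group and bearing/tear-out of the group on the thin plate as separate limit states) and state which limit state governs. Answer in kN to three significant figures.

Bolt shear: A_b = π·16²/4 = 201.1 mm²; R_n = 469 × 201.1 × 5 × 2 / 1000 = 943 kN → 0.75 × 943 = 707 kN.
Bearing (1.2 l_c t F_u ≤ 2.4 d t F_u): upper limit = 2.4·16·20·410 / 1000 = 314.9 kN.
  Edge l_c = 40 − 18/2 = 31 → r_n = 305 kN; interior l_c = 55 − 18 = 37 → r_n = 314.9 kN.
  R_n,bearing = 1·305 + 4·314.9 = 1565 kN → 0.75 × 1565 = 1170 kN.
Bolt shear governs: 707 kN.

707 kN (bolt shear governs)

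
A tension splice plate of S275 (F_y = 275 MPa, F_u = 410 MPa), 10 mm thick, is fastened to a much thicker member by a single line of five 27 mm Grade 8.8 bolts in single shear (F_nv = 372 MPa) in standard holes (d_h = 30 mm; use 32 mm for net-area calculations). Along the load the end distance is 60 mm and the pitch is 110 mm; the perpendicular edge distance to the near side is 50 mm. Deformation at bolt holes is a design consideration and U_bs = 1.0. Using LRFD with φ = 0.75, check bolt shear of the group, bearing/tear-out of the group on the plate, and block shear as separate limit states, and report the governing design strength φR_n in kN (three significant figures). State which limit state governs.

723 kN (block shear governs)

Bolt shear: A_b = π·27²/4 = 572.6 mm²; R_n = 372 × 572.6 × 5 × 1 / 1000 = 1065 kN → 0.75 × 1065 = 799 kN.
Bearing: edge l_c = 45, r_n = 221.4 kN; interior l_c = 80, r_n = 265.7 kN; R_n = 221.4 + 4·265.7 = 1284 kN → 963 kN.
Block shear: A_gv = 5000, A_nv = 3560, A_nt = 340 mm²; R_n = min(0.6F_uA_nv, 0.6F_yA_gv) + U_bs·F_u·A_nt = 964.4 kN → 723 kN.
Block shear governs: 723 kN.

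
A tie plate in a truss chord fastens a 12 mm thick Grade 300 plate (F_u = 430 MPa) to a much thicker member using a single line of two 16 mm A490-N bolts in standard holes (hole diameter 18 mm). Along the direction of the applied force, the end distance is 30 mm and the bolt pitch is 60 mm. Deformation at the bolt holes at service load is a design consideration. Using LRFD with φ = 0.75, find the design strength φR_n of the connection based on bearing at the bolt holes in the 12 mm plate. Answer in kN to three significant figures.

246 kN

Per bolt r_n = 1.2 l_c t F_u ≤ 2.4 d t F_u; upper limit = 2.4 × 16 × 12 × 430 / 1000 = 198.1 kN.
Edge bolt: l_c = 30 − 18/2 = 21 mm → 1.2 × 21 × 12 × 430 / 1000 = 130 → r_n = 130 kN.
Interior bolts: l_c = 60 − 18 = 42 mm → 1.2 × 42 × 12 × 430 / 1000 = 260.1 → r_n = 198.1 kN.
R_n = 1 × 130 + 1 × 198.1 = 328.2 kN.
Design strength φR_n = 0.75 × 328.2 = 246 kN.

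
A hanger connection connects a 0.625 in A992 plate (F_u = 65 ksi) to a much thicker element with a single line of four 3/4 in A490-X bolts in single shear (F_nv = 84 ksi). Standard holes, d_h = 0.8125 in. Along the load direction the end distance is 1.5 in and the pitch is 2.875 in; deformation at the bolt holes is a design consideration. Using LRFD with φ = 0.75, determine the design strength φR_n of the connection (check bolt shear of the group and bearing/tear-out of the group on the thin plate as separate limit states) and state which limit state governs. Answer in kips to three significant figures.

Bolt shear: A_b = π·0.75²/4 = 0.4418 in²; R_n = 84 × 0.4418 × 4 × 1 = 148.4 kips → 0.75 × 148.4 = 111 kips.
Bearing (1.2 l_c t F_u ≤ 2.4 d t F_u): upper limit = 2.4·0.75·0.625·65 = 73.12 kips.
  Edge l_c = 1.5 − 0.8125/2 = 1.094 → r_n = 53.32 kips; interior l_c = 2.875 − 0.8125 = 2.062 → r_n = 73.12 kips.
  R_n,bearing = 1·53.32 + 3·73.12 = 272.7 kips → 0.75 × 272.7 = 205 kips.
Bolt shear governs: 111 kips.

111 kips (bolt shear governs)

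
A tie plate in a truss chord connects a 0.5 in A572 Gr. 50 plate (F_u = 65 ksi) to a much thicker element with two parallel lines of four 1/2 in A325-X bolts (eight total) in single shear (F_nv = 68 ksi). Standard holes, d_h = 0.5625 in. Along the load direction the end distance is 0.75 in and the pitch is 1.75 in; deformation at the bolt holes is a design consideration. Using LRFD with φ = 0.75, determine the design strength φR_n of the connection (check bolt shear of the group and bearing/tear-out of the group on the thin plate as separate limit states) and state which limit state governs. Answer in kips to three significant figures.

Bolt shear: A_b = π·0.5²/4 = 0.1963 in²; R_n = 68 × 0.1963 × 8 × 1 = 106.8 kips → 0.75 × 106.8 = 80.1 kips.
Bearing (1.2 l_c t F_u ≤ 2.4 d t F_u): upper limit = 2.4·0.5·0.5·65 = 39 kips.
  Edge l_c = 0.75 − 0.5625/2 = 0.4688 → r_n = 18.28 kips; interior l_c = 1.75 − 0.5625 = 1.188 → r_n = 39 kips.
  R_n,bearing = 2·18.28 + 6·39 = 270.6 kips → 0.75 × 270.6 = 203 kips.
Bolt shear governs: 80.1 kips.

80.1 kips (bolt shear governs)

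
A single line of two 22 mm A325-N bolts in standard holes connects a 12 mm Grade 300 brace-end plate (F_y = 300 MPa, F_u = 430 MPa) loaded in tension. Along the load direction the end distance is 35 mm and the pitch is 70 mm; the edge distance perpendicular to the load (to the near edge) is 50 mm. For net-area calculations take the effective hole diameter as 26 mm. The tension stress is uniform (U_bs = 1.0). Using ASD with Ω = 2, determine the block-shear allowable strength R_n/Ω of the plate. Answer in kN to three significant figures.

198 kN

Shear plane L_v = 35 + 1·70 = 105 mm; A_gv = 105 × 12 = 1260 mm².
A_nv = (105 − 1.5·26) × 12 = 792 mm².
A_nt = (50 − 0.5·26) × 12 = 444 mm².
0.6 F_u A_nv = 204.3 kN; 0.6 F_y A_gv = 226.8 kN → shear rupture governs the shear term.
R_n = 204.3 + 1.0 × 430 × 444 / 1000 = 395.3 kN.
Allowable strength R_n/Ω = 395.3 / 2 = 198 kN.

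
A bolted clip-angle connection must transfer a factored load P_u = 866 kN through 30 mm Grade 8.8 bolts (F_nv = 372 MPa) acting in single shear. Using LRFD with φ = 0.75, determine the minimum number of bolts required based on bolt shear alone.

A_b = π·30²/4 = 706.9 mm².
Per-bolt design strength φR_n = 0.75 × 372 × 706.9 × 1 / 1000 = 197.2 kN.
n ≥ 866 / 197.2 = 4.391 → use 5 bolts.

5 bolts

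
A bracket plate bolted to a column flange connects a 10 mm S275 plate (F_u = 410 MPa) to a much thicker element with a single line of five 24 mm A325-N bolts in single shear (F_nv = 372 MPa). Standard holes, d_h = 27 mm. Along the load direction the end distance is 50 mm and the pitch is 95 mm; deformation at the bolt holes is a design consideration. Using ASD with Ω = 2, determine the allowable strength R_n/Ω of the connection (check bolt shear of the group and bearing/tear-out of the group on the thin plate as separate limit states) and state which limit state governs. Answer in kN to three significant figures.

421 kN (bolt shear governs)

Bolt shear: A_b = π·24²/4 = 452.4 mm²; R_n = 372 × 452.4 × 5 × 1 / 1000 = 841.4 kN → 841.4 / 2 = 421 kN.
Bearing (1.2 l_c t F_u ≤ 2.4 d t F_u): upper limit = 2.4·24·10·410 / 1000 = 236.2 kN.
  Edge l_c = 50 − 27/2 = 36.5 → r_n = 179.6 kN; interior l_c = 95 − 27 = 68 → r_n = 236.2 kN.
  R_n,bearing = 1·179.6 + 4·236.2 = 1124 kN → 1124 / 2 = 562 kN.
Bolt shear governs: 421 kN.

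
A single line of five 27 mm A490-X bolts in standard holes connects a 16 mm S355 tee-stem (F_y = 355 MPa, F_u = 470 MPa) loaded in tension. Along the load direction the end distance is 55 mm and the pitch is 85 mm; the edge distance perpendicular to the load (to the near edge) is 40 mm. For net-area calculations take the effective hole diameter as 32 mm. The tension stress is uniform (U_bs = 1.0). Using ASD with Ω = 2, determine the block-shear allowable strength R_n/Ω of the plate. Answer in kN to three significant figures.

Shear plane L_v = 55 + 4·85 = 395 mm; A_gv = 395 × 16 = 6320 mm².
A_nv = (395 − 4.5·32) × 16 = 4016 mm².
A_nt = (40 − 0.5·32) × 16 = 384 mm².
0.6 F_u A_nv = 1133 kN; 0.6 F_y A_gv = 1346 kN → shear rupture governs the shear term.
R_n = 1133 + 1.0 × 470 × 384 / 1000 = 1313 kN.
Allowable strength R_n/Ω = 1313 / 2 = 656 kN.

656 kN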